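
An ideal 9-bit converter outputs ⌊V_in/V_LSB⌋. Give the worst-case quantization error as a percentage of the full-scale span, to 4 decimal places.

0.1953 %

Truncating → worst-case error = 1 LSB = V_FS/2^9, so 100/512 = 0.195312 % of full scale.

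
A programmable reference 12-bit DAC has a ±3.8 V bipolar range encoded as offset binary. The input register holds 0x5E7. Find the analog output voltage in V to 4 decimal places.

-0.9964 V

LSB = 7.6 V / 2^12 = 1.855 mV.
Code 0x5E7 = 1511 decimal.
V_out = (−3.8) + 1511 × 0.00185547 V = -0.996387 V.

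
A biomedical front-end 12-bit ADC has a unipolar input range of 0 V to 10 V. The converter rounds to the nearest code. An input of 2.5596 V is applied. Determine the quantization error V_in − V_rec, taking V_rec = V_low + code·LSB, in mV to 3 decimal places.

1.006 mV

Step size: 10 V ÷ 2^12 = 2.441 mV.
(V_in − V_low)/LSB = (2.5596 − 0)/0.00244141 = 1048.4122 → code 1048 (round).
V_rec = 0 + 1048·0.00244141 = 2.5585938 V.
Error = 2.5596 − 2.5585938 = 0.00100625 V = 1.006 mV.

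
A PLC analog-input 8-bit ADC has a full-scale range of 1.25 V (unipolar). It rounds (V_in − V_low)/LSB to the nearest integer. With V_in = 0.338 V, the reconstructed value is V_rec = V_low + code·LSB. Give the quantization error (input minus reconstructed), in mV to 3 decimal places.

1.086 mV

One LSB is 1.25 V / 256 = 4.883 mV.
(V_in − V_low)/LSB = (0.338 − 0)/0.00488281 = 69.2224 → code 69 (round).
V_rec = 0 + 69·0.00488281 = 0.33691406 V.
Error = 0.338 − 0.33691406 = 0.00108594 V = 1.086 mV.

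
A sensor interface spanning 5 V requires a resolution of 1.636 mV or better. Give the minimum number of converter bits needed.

Number of steps required ≥ 5 V / 1.636 mV = 3056.23.
Need 2^N ≥ 3056.23; 2^11 = 2048, 2^12 = 4096.
Minimum N = 12.

12 bits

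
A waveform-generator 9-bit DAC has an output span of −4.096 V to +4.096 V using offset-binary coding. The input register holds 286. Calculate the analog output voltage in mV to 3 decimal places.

480.000 mV

LSB = 8.192 V / 2^9 = 16.000 mV.
V_out = (−4.096) + 286 × 0.016 V = 0.48 V.
= 480.000 mV.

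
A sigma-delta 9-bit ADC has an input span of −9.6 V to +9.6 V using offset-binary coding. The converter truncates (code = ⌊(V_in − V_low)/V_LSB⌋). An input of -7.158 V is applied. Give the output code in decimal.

code 65

Full-scale span = 19.2 V; LSB = 19.2/2^9 = 37.500 mV.
(-7.158 − (−9.6)) / 0.0375 = 65.120 LSBs.
Floor → code 65.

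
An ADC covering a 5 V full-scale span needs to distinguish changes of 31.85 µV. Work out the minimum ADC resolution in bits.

18 bits

Number of steps required ≥ 5 V / 31.85 µV = 156985.87.
Need 2^N ≥ 156985.87; 2^17 = 131072, 2^18 = 262144.
Minimum N = 18.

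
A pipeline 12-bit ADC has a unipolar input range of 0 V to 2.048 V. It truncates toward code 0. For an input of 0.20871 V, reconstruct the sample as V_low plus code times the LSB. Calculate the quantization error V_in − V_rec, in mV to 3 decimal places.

Step size: 2.048 V ÷ 2^12 = 0.500 mV.
(V_in − V_low)/LSB = (0.20871 − 0)/0.0005 = 417.4200 → code 417 (floor).
V_rec = 0 + 417·0.0005 = 0.2085 V.
Difference: 0.00021 V → 0.210 mV.

0.210 mV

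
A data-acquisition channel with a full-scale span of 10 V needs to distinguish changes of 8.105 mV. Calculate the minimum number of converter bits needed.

Number of steps required ≥ 10 V / 8.105 mV = 1233.81.
Need 2^N ≥ 1233.81; 2^10 = 1024, 2^11 = 2048.
Minimum N = 11.

11 bits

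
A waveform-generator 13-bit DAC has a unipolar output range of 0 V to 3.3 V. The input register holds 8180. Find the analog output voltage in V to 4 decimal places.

LSB = 3.3 V / 2^13 = 402.83 µV.
V_out = 0 + 8180 × 0.000402832 V = 3.29517 V.

3.2952 V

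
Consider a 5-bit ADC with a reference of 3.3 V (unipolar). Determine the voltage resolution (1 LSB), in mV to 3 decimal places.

Full-scale span = 3.3 V.
LSB = 3.3 / 2^5 = 3.3 / 32 = 0.103125 V = 103.125 mV.

103.125 mV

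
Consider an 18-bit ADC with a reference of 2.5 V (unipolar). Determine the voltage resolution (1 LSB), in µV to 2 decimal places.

9.54 µV

Full-scale span = 2.5 V.
LSB = 2.5 / 2^18 = 2.5 / 262144 = 9.53674e-06 V = 9.54 µV.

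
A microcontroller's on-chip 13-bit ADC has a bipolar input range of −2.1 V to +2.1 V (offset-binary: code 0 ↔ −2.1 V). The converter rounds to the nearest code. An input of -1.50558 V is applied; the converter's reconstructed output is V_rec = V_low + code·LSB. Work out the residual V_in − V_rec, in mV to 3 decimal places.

0.206 mV

Step size: 4.2 V ÷ 2^13 = 0.513 mV.
(V_in − V_low)/LSB = (-1.50558 − (−2.1))/0.000512695 = 1159.4021 → code 1159 (round).
V_rec = (−2.1) + 1159·0.000512695 = -1.5057861 V.
Difference: 0.000206133 V → 0.206 mV.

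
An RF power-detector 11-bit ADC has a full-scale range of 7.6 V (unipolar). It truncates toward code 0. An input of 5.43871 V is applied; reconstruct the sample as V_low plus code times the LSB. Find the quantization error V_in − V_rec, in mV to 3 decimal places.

One LSB is 7.6 V / 2048 = 3.711 mV.
Scaled input = 1465.5892 LSBs, so code = 1465.
Code 1465 maps back to 0 + 1465×0.00371094 V = 5.4365234 V.
Difference: 0.00218656 V → 2.187 mV.

2.187 mV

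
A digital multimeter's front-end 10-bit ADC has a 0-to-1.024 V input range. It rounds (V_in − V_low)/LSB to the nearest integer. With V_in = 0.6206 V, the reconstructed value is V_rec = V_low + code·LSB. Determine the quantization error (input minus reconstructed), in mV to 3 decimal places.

One LSB is 1.024 V / 1024 = 1.000 mV.
(V_in − V_low)/LSB = (0.6206 − 0)/0.001 = 620.6000 → code 621 (round).
Reconstructed: 0.621 V.
Difference: -0.0004 V → -0.400 mV.

-0.400 mV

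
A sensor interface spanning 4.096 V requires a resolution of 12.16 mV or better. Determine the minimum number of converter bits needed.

Number of steps required ≥ 4.096 V / 12.16 mV = 336.84.
Need 2^N ≥ 336.84; 2^8 = 256, 2^9 = 512.
Minimum N = 9.

9 bits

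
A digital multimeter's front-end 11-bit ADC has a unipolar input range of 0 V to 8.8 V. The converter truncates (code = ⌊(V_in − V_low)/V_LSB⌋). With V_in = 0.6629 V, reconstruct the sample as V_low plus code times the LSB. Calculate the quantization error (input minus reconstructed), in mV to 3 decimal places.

One LSB is 8.8 V / 2048 = 4.297 mV.
(0.6629 − 0)/0.00429688 = 154.2749; ⌊·⌋ gives code 154.
Code 154 maps back to 0 + 154×0.00429688 V = 0.66171875 V.
V_in − V_rec = 0.00118125 V = 1.181 mV.

1.181 mV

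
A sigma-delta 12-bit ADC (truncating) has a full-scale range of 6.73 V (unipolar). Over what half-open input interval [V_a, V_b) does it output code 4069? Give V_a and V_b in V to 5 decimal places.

LSB = 6.73/2^12 = 1.643 mV.
V_a = V_low + 4069·LSB = 6.68564 V; V_b = V_low + 4070·LSB = 6.68728 V.

[6.68564 V, 6.68728 V)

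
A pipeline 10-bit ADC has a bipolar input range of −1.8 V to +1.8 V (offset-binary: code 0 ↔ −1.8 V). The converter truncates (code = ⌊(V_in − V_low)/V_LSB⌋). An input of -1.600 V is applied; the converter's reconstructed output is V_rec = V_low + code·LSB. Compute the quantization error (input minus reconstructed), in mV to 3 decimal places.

One LSB is 3.6 V / 1024 = 3.516 mV.
(-1.600 − (−1.8))/0.00351563 = 56.8889; ⌊·⌋ gives code 56.
Code 56 maps back to (−1.8) + 56×0.00351563 V = -1.603125 V.
V_in − V_rec = 0.003125 V = 3.125 mV.

3.125 mV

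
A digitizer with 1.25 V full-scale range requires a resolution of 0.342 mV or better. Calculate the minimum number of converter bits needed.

Number of steps required ≥ 1.25 V / 0.342 mV = 3654.97.
Need 2^N ≥ 3654.97; 2^11 = 2048, 2^12 = 4096.
Minimum N = 12.

12 bits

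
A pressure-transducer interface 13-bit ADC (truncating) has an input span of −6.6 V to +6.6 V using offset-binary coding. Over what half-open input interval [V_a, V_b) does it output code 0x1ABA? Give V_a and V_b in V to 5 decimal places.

[4.42471 V, 4.42632 V)

LSB = 13.2/2^13 = 1.611 mV.
Code 0x1ABA = 6842 decimal.
V_a = V_low + 6842·LSB = 4.42471 V; V_b = V_low + 6843·LSB = 4.42632 V.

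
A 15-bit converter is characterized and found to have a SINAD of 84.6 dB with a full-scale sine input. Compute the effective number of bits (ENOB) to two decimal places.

ENOB = (SINAD − 1.76) / 6.02 = (84.6 − 1.76)/6.02 = 13.761.

13.76 bits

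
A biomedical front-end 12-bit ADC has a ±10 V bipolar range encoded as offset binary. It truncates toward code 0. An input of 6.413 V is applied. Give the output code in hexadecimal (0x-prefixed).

code 0xD21 (decimal 3361)

With 4096 levels over 20 V, one step is 4.883 mV.
(V_in − V_low)/LSB = (6.413 − (−10)) / 0.00488281 = 3361.382.
⌊·⌋(3361.382) = 3361.
In hexadecimal (0x-prefixed): 0xD21.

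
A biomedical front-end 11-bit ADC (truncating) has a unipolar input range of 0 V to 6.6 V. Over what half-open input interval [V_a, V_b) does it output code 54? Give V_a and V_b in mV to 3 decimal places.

LSB = 6.6/2^11 = 3.223 mV.
V_a = V_low + 54·LSB = 0.174023 V; V_b = V_low + 55·LSB = 0.177246 V.

[174.023 mV, 177.246 mV)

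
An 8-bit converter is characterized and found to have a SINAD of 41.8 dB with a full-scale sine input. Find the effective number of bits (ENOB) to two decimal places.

6.65 bits

ENOB = (SINAD − 1.76) / 6.02 = (41.8 − 1.76)/6.02 = 6.651.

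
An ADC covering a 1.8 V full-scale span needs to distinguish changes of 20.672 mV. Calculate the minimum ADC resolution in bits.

Number of steps required ≥ 1.8 V / 20.672 mV = 87.07.
Need 2^N ≥ 87.07; 2^6 = 64, 2^7 = 128.
Minimum N = 7.

7 bits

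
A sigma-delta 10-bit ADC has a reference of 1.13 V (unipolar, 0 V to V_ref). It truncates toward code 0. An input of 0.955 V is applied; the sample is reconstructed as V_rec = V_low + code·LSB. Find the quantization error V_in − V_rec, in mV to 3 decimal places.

0.459 mV

One LSB is 1.13 V / 1024 = 1.104 mV.
(V_in − V_low)/LSB = (0.955 − 0)/0.00110352 = 865.4159 → code 865 (floor).
Reconstructed: 0.95454102 V.
V_in − V_rec = 0.000458984 V = 0.459 mV.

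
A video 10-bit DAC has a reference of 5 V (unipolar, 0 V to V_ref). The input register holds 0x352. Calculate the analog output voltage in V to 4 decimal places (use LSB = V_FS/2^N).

4.1504 V

LSB = 5 V / 2^10 = 4.883 mV.
Code 0x352 = 850 decimal.
V_out = 0 + 850 × 0.00488281 V = 4.15039 V.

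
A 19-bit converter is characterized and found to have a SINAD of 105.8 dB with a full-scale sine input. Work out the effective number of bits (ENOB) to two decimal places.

ENOB = (SINAD − 1.76) / 6.02 = (105.8 − 1.76)/6.02 = 17.282.

17.28 bits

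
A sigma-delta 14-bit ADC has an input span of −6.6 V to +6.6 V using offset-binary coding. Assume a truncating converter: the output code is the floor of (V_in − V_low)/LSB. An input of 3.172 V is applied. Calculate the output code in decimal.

code 12129

LSB = 13.2 V / 16384 = 0.806 mV.
Input sits at 12129.125 steps above V_low.
So the output code is 12129.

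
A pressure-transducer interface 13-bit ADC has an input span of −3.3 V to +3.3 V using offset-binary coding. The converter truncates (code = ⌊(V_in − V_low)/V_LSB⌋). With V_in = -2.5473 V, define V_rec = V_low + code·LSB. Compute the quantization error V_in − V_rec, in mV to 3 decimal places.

0.210 mV

Step size: 6.6 V ÷ 2^13 = 0.806 mV.
(-2.5473 − (−3.3))/0.000805664 = 934.2604; ⌊·⌋ gives code 934.
Code 934 maps back to (−3.3) + 934×0.000805664 V = -2.5475098 V.
Error = -2.5473 − (−2.5475098) = 0.000209766 V = 0.210 mV.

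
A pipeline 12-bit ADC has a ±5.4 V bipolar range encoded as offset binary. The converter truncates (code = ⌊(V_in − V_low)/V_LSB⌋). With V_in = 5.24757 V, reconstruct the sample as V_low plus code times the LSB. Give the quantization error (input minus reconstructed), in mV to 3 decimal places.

LSB = 10.8/2^12 = 2.637 mV.
(V_in − V_low)/LSB = (5.24757 − (−5.4))/0.00263672 = 4038.1895 → code 4038 (floor).
Reconstructed: 5.2470703 V.
Error = 5.24757 − 5.2470703 = 0.000499688 V = 0.500 mV.

0.500 mV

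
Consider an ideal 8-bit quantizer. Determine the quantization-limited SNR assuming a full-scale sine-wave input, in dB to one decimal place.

49.9 dB

SNR ≈ 6.02·N + 1.76 dB = 6.02·8 + 1.76 = 49.92 dB.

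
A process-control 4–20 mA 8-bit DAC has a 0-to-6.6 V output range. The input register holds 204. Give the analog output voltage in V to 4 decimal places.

5.2594 V

LSB = 6.6 V / 2^8 = 25.781 mV.
V_out = 0 + 204 × 0.0257812 V = 5.25938 V.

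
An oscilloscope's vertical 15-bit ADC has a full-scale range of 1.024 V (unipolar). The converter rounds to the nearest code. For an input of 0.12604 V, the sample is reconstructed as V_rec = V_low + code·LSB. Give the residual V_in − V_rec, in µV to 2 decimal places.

One LSB is 1.024 V / 32768 = 31.25 µV.
(0.12604 − 0)/3.125e-05 = 4033.2800; round gives code 4033.
Code 4033 maps back to 0 + 4033×3.125e-05 V = 0.12603125 V.
V_in − V_rec = 8.75e-06 V = 8.75 µV.

8.75 µV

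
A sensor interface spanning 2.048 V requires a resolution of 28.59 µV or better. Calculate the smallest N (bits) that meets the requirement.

Number of steps required ≥ 2.048 V / 28.59 µV = 71633.44.
Need 2^N ≥ 71633.44; 2^16 = 65536, 2^17 = 131072.
Minimum N = 17.

17 bits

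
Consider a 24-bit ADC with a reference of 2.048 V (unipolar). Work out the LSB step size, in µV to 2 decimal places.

Full-scale span = 2.048 V.
LSB = 2.048 / 2^24 = 2.048 / 16777216 = 1.2207e-07 V = 0.12 µV.

0.12 µV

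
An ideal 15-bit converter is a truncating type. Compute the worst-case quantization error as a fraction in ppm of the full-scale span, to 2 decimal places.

Truncating → worst-case error = 1 LSB = V_FS/2^15, so 1e+06/32768 = 30.5176 ppm of full scale.

30.52 ppm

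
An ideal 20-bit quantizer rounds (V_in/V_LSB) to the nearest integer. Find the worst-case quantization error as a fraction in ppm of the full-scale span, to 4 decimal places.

0.4768 ppm

Rounding → worst-case error = ½ LSB = V_FS/2^21, so 1e+06/2097152 = 0.476837 ppm of full scale.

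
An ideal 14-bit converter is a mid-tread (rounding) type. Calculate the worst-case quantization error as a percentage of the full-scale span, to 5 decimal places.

Rounding → worst-case error = ½ LSB = V_FS/2^15, so 100/32768 = 0.00305176 % of full scale.

0.00305 %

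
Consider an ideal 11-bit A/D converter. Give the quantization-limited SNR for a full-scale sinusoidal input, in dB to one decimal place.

68.0 dB

SNR ≈ 6.02·N + 1.76 dB = 6.02·11 + 1.76 = 67.98 dB.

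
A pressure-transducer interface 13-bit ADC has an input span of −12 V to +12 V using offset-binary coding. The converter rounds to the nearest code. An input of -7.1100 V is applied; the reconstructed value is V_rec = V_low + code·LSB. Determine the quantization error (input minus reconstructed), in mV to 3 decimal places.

One LSB is 24 V / 8192 = 2.930 mV.
(V_in − V_low)/LSB = (-7.1100 − (−12))/0.00292969 = 1669.1200 → code 1669 (round).
V_rec = (−12) + 1669·0.00292969 = -7.1103516 V.
Error = -7.1100 − (−7.1103516) = 0.000351562 V = 0.352 mV.

0.352 mV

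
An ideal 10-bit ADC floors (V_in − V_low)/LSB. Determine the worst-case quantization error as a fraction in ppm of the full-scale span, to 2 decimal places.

976.56 ppm

Truncating → worst-case error = 1 LSB = V_FS/2^10, so 1e+06/1024 = 976.562 ppm of full scale.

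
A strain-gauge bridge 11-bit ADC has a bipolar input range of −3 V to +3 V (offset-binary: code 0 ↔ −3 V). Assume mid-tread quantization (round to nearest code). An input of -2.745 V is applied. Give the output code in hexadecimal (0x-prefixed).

code 0x57 (decimal 87)

LSB = 6 V / 2048 = 2.930 mV.
(V_in − V_low)/LSB = (-2.745 − (−3)) / 0.00292969 = 87.040.
Round → code 87.
In hexadecimal (0x-prefixed): 0x57.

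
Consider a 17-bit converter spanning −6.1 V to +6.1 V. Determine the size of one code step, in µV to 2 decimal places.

Full-scale span = 12.2 V.
LSB = 12.2 / 2^17 = 12.2 / 131072 = 9.30786e-05 V = 93.08 µV.

93.08 µV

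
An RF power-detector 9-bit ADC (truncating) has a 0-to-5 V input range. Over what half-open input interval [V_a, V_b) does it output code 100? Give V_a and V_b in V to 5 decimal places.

[0.97656 V, 0.98633 V)

LSB = 5/2^9 = 9.766 mV.
V_a = V_low + 100·LSB = 0.976562 V; V_b = V_low + 101·LSB = 0.986328 V.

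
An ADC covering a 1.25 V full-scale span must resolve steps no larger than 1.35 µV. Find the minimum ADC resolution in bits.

Number of steps required ≥ 1.25 V / 1.35 µV = 925925.93.
Need 2^N ≥ 925925.93; 2^19 = 524288, 2^20 = 1048576.
Minimum N = 20.

20 bits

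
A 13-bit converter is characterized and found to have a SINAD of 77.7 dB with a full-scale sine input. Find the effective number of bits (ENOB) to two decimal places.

ENOB = (SINAD − 1.76) / 6.02 = (77.7 − 1.76)/6.02 = 12.615.

12.61 bits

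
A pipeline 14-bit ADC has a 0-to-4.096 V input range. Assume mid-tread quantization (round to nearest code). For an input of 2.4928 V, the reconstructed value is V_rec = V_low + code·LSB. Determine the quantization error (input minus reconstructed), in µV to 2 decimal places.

Step size: 4.096 V ÷ 2^14 = 250.00 µV.
Scaled input = 9971.2000 LSBs, so code = 9971.
Reconstructed: 2.49275 V.
Difference: 5e-05 V → 50.00 µV.

50.00 µV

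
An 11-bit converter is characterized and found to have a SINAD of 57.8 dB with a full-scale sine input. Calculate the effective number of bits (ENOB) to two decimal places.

9.31 bits

ENOB = (SINAD − 1.76) / 6.02 = (57.8 − 1.76)/6.02 = 9.309.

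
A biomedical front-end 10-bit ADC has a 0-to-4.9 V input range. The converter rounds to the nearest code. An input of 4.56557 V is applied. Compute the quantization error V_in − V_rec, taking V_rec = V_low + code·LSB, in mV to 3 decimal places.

LSB = 4.9/2^10 = 4.785 mV.
(4.56557 − 0)/0.00478516 = 954.1110; round gives code 954.
Reconstructed: 4.5650391 V.
Difference: 0.000530938 V → 0.531 mV.

0.531 mV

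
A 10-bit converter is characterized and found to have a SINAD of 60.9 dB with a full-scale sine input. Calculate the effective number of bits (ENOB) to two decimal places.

9.82 bits

ENOB = (SINAD − 1.76) / 6.02 = (60.9 − 1.76)/6.02 = 9.824.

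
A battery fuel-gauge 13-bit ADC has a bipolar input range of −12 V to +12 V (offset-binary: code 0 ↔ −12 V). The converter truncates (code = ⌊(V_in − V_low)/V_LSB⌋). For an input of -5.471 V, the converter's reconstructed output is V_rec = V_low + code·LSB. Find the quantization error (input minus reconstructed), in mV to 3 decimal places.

One LSB is 24 V / 8192 = 2.930 mV.
Scaled input = 2228.5653 LSBs, so code = 2228.
V_rec = (−12) + 2228·0.00292969 = -5.4726562 V.
Error = -5.471 − (−5.4726562) = 0.00165625 V = 1.656 mV.

1.656 mV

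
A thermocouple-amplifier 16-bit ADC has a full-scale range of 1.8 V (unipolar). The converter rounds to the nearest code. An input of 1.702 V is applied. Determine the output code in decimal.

code 61968

Full-scale span = 1.8 V; LSB = 1.8/2^16 = 27.47 µV.
(1.702 − 0) / 2.74658e-05 = 61967.929 LSBs.
So the output code is 61968.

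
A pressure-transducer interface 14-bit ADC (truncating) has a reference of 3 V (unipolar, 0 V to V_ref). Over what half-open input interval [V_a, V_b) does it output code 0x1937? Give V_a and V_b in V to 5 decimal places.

LSB = 3/2^14 = 183.11 µV.
Code 0x1937 = 6455 decimal.
V_a = V_low + 6455·LSB = 1.18195 V; V_b = V_low + 6456·LSB = 1.18213 V.

[1.18195 V, 1.18213 V)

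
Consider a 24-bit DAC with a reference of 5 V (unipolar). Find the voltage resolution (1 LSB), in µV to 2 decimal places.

Full-scale span = 5 V.
LSB = 5 / 2^24 = 5 / 16777216 = 2.98023e-07 V = 0.30 µV.

0.30 µV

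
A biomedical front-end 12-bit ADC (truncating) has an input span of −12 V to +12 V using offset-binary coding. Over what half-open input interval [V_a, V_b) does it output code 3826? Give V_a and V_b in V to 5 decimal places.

LSB = 24/2^12 = 5.859 mV.
V_a = V_low + 3826·LSB = 10.418 V; V_b = V_low + 3827·LSB = 10.4238 V.

[10.41797 V, 10.42383 V)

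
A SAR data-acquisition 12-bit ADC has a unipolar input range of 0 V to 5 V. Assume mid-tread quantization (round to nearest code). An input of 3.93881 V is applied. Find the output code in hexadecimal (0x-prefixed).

LSB = 5 V / 4096 = 1.221 mV.
Input sits at 3226.673 steps above V_low.
round(3226.673) = 3227.
In hexadecimal (0x-prefixed): 0xC9B.

code 0xC9B (decimal 3227)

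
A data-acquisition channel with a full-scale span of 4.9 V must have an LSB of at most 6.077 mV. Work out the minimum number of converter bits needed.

Number of steps required ≥ 4.9 V / 6.077 mV = 806.32.
Need 2^N ≥ 806.32; 2^9 = 512, 2^10 = 1024.
Minimum N = 10.

10 bits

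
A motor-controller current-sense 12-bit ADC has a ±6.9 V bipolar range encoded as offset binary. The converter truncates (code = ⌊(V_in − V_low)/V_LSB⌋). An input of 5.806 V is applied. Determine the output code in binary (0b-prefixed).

code 0b111010111011 (decimal 3771)

With 4096 levels over 13.8 V, one step is 3.369 mV.
(V_in − V_low)/LSB = (5.806 − (−6.9)) / 0.00336914 = 3771.288.
⌊·⌋(3771.288) = 3771.
In binary (0b-prefixed): 0b111010111011.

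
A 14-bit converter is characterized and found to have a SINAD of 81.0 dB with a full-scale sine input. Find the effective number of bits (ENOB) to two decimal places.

ENOB = (SINAD − 1.76) / 6.02 = (81.0 − 1.76)/6.02 = 13.163.

13.16 bits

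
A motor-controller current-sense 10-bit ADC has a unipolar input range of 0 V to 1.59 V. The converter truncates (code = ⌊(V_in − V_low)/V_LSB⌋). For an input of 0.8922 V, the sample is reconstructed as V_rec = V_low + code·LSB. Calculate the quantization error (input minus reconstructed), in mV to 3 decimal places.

0.930 mV

LSB = 1.59/2^10 = 1.553 mV.
(0.8922 − 0)/0.00155273 = 574.5992; ⌊·⌋ gives code 574.
Code 574 maps back to 0 + 574×0.00155273 V = 0.89126953 V.
Error = 0.8922 − 0.89126953 = 0.000930469 V = 0.930 mV.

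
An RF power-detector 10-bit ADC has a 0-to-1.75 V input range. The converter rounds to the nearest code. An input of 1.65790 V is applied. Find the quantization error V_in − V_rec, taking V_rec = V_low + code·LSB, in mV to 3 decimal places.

Step size: 1.75 V ÷ 2^10 = 1.709 mV.
(1.65790 − 0)/0.00170898 = 970.1083; round gives code 970.
Code 970 maps back to 0 + 970×0.00170898 V = 1.6577148 V.
Error = 1.65790 − 1.6577148 = 0.000185156 V = 0.185 mV.

0.185 mV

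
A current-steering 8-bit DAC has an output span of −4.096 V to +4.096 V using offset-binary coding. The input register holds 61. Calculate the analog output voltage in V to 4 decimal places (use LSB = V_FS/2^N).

LSB = 8.192 V / 2^8 = 32.000 mV.
V_out = (−4.096) + 61 × 0.032 V = -2.144 V.

-2.1440 V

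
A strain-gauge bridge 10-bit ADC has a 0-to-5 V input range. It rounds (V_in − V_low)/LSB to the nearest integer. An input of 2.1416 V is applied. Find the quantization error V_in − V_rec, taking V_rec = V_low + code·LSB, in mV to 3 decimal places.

Step size: 5 V ÷ 2^10 = 4.883 mV.
(2.1416 − 0)/0.00488281 = 438.5997; round gives code 439.
Code 439 maps back to 0 + 439×0.00488281 V = 2.1435547 V.
V_in − V_rec = -0.00195469 V = -1.955 mV.

-1.955 mV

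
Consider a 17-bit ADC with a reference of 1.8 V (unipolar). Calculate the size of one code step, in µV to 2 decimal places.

13.73 µV

Full-scale span = 1.8 V.
LSB = 1.8 / 2^17 = 1.8 / 131072 = 1.37329e-05 V = 13.73 µV.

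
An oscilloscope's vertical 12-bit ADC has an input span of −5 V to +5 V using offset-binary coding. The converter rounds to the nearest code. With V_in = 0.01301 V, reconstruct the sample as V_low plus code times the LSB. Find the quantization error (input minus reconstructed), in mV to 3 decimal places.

0.803 mV

LSB = 10/2^12 = 2.441 mV.
Scaled input = 2053.3289 LSBs, so code = 2053.
Reconstructed: 0.012207031 V.
V_in − V_rec = 0.000802969 V = 0.803 mV.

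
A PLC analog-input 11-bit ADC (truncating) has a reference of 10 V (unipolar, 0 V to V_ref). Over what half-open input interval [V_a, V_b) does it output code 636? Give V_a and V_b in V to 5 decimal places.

[3.10547 V, 3.11035 V)

LSB = 10/2^11 = 4.883 mV.
V_a = V_low + 636·LSB = 3.10547 V; V_b = V_low + 637·LSB = 3.11035 V.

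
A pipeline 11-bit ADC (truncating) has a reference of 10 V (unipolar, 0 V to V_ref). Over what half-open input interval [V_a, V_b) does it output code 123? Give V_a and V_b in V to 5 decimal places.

LSB = 10/2^11 = 4.883 mV.
V_a = V_low + 123·LSB = 0.600586 V; V_b = V_low + 124·LSB = 0.605469 V.

[0.60059 V, 0.60547 V)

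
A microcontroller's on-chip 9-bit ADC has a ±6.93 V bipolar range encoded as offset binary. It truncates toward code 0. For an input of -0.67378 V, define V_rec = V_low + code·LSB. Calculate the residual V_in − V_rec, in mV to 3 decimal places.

Step size: 13.86 V ÷ 2^9 = 27.070 mV.
(-0.67378 − (−6.93))/0.0270703 = 231.1100; ⌊·⌋ gives code 231.
Code 231 maps back to (−6.93) + 231×0.0270703 V = -0.67675781 V.
Error = -0.67378 − (−0.67675781) = 0.00297781 V = 2.978 mV.

2.978 mV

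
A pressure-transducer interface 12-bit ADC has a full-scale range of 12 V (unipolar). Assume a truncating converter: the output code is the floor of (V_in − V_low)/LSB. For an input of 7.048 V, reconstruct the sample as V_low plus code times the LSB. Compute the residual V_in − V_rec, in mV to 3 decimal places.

One LSB is 12 V / 4096 = 2.930 mV.
(7.048 − 0)/0.00292969 = 2405.7173; ⌊·⌋ gives code 2405.
Code 2405 maps back to 0 + 2405×0.00292969 V = 7.0458984 V.
V_in − V_rec = 0.00210156 V = 2.102 mV.

2.102 mV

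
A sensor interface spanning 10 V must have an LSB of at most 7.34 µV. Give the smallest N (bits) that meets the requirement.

21 bits

Number of steps required ≥ 10 V / 7.34 µV = 1362397.82.
Need 2^N ≥ 1362397.82; 2^20 = 1048576, 2^21 = 2097152.
Minimum N = 21.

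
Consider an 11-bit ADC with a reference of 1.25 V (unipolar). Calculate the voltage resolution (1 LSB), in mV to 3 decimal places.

0.610 mV

Full-scale span = 1.25 V.
LSB = 1.25 / 2^11 = 1.25 / 2048 = 0.000610352 V = 0.610 mV.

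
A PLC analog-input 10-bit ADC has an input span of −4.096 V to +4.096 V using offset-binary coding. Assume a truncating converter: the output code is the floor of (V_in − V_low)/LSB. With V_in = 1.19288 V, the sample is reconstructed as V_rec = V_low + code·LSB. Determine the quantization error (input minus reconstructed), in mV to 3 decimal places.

0.880 mV

LSB = 8.192/2^10 = 8.000 mV.
Scaled input = 661.1100 LSBs, so code = 661.
Code 661 maps back to (−4.096) + 661×0.008 V = 1.192 V.
Difference: 0.00088 V → 0.880 mV.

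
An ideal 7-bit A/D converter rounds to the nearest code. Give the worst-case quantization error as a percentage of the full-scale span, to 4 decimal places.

Rounding → worst-case error = ½ LSB = V_FS/2^8, so 100/256 = 0.390625 % of full scale.

0.3906 %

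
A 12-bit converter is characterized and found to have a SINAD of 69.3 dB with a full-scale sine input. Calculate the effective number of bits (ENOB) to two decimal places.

11.22 bits

ENOB = (SINAD − 1.76) / 6.02 = (69.3 − 1.76)/6.02 = 11.219.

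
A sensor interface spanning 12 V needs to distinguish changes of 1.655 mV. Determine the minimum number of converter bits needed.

13 bits

Number of steps required ≥ 12 V / 1.655 mV = 7250.76.
Need 2^N ≥ 7250.76; 2^12 = 4096, 2^13 = 8192.
Minimum N = 13.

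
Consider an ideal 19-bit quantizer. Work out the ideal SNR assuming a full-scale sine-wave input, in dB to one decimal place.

SNR ≈ 6.02·N + 1.76 dB = 6.02·19 + 1.76 = 116.14 dB.

116.1 dB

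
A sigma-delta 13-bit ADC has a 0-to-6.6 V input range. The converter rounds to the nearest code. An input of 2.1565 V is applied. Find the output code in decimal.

code 2677

LSB = 6.6 V / 8192 = 0.806 mV.
(2.1565 − 0) / 0.000805664 = 2676.674 LSBs.
round(2676.674) = 2677.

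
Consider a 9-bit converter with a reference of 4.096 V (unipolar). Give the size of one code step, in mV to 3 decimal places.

8.000 mV

Full-scale span = 4.096 V.
LSB = 4.096 / 2^9 = 4.096 / 512 = 0.008 V = 8.000 mV.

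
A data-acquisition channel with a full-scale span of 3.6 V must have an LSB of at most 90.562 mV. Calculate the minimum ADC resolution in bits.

6 bits

Number of steps required ≥ 3.6 V / 90.562 mV = 39.75.
Need 2^N ≥ 39.75; 2^5 = 32, 2^6 = 64.
Minimum N = 6.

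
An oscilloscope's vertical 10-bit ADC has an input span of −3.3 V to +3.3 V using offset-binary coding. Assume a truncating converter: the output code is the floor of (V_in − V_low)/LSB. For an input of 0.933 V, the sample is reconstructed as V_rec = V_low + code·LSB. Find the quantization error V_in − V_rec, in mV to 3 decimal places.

One LSB is 6.6 V / 1024 = 6.445 mV.
Scaled input = 656.7564 LSBs, so code = 656.
Code 656 maps back to (−3.3) + 656×0.00644531 V = 0.928125 V.
Difference: 0.004875 V → 4.875 mV.

4.875 mV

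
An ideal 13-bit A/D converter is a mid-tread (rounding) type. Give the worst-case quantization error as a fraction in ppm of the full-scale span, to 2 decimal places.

61.04 ppm

Rounding → worst-case error = ½ LSB = V_FS/2^14, so 1e+06/16384 = 61.0352 ppm of full scale.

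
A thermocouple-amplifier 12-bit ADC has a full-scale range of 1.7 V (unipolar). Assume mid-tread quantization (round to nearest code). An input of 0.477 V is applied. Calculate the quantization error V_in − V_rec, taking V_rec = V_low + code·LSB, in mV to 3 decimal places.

Step size: 1.7 V ÷ 2^12 = 415.04 µV.
Scaled input = 1149.2894 LSBs, so code = 1149.
V_rec = 0 + 1149·0.000415039 = 0.47687988 V.
V_in − V_rec = 0.000120117 V = 0.120 mV.

0.120 mV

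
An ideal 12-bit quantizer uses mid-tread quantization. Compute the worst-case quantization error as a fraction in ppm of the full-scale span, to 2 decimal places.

Rounding → worst-case error = ½ LSB = V_FS/2^13, so 1e+06/8192 = 122.07 ppm of full scale.

122.07 ppm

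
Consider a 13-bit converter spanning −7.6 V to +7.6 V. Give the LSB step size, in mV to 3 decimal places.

1.855 mV

Full-scale span = 15.2 V.
LSB = 15.2 / 2^13 = 15.2 / 8192 = 0.00185547 V = 1.855 mV.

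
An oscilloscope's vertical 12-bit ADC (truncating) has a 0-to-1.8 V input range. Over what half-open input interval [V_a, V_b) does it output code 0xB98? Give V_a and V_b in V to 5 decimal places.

[1.30430 V, 1.30474 V)

LSB = 1.8/2^12 = 439.45 µV.
Code 0xB98 = 2968 decimal.
V_a = V_low + 2968·LSB = 1.3043 V; V_b = V_low + 2969·LSB = 1.30474 V.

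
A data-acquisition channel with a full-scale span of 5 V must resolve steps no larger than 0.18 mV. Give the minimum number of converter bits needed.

15 bits

Number of steps required ≥ 5 V / 0.18 mV = 27777.78.
Need 2^N ≥ 27777.78; 2^14 = 16384, 2^15 = 32768.
Minimum N = 15.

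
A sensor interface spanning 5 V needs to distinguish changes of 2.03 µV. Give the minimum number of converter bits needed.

Number of steps required ≥ 5 V / 2.03 µV = 2463054.19.
Need 2^N ≥ 2463054.19; 2^21 = 2097152, 2^22 = 4194304.
Minimum N = 22.

22 bits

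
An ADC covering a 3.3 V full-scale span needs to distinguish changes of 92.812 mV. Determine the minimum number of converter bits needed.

6 bits

Number of steps required ≥ 3.3 V / 92.812 mV = 35.56.
Need 2^N ≥ 35.56; 2^5 = 32, 2^6 = 64.
Minimum N = 6.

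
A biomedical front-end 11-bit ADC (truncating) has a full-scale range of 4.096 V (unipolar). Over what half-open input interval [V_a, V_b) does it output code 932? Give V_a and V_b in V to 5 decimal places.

[1.86400 V, 1.86600 V)

LSB = 4.096/2^11 = 2.000 mV.
V_a = V_low + 932·LSB = 1.864 V; V_b = V_low + 933·LSB = 1.866 V.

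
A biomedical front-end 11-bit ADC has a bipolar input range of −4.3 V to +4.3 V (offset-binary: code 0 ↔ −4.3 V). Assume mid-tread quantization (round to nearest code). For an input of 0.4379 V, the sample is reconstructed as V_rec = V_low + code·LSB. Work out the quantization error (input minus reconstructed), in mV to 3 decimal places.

Step size: 8.6 V ÷ 2^11 = 4.199 mV.
(V_in − V_low)/LSB = (0.4379 − (−4.3))/0.00419922 = 1128.2813 → code 1128 (round).
V_rec = (−4.3) + 1128·0.00419922 = 0.43671875 V.
Error = 0.4379 − 0.43671875 = 0.00118125 V = 1.181 mV.

1.181 mV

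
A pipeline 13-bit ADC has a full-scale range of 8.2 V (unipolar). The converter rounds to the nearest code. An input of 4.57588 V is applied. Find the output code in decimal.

code 4571

LSB = 8.2 V / 8192 = 1.001 mV.
Input sits at 4571.416 steps above V_low.
round(4571.416) = 4571.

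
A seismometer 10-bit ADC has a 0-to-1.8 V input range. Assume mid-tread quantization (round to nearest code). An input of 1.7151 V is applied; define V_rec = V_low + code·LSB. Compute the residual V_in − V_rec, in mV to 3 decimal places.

LSB = 1.8/2^10 = 1.758 mV.
(1.7151 − 0)/0.00175781 = 975.7013; round gives code 976.
Code 976 maps back to 0 + 976×0.00175781 V = 1.715625 V.
V_in − V_rec = -0.000525 V = -0.525 mV.

-0.525 mV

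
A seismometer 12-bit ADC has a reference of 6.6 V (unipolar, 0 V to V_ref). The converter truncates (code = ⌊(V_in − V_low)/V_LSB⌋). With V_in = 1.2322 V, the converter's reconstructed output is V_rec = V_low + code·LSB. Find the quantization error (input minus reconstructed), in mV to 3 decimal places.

Step size: 6.6 V ÷ 2^12 = 1.611 mV.
Scaled input = 764.7108 LSBs, so code = 764.
Code 764 maps back to 0 + 764×0.00161133 V = 1.2310547 V.
V_in − V_rec = 0.00114531 V = 1.145 mV.

1.145 mV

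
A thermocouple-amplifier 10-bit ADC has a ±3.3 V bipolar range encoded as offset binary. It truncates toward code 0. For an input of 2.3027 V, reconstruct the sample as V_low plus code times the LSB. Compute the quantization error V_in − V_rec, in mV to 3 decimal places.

LSB = 6.6/2^10 = 6.445 mV.
(2.3027 − (−3.3))/0.00644531 = 869.2674; ⌊·⌋ gives code 869.
Reconstructed: 2.3009766 V.
Error = 2.3027 − 2.3009766 = 0.00172344 V = 1.723 mV.

1.723 mV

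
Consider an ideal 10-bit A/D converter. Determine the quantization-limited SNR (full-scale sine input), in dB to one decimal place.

62.0 dB

SNR ≈ 6.02·N + 1.76 dB = 6.02·10 + 1.76 = 61.96 dB.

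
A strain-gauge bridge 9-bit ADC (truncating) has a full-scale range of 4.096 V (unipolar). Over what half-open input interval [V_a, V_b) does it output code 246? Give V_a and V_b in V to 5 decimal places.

[1.96800 V, 1.97600 V)

LSB = 4.096/2^9 = 8.000 mV.
V_a = V_low + 246·LSB = 1.968 V; V_b = V_low + 247·LSB = 1.976 V.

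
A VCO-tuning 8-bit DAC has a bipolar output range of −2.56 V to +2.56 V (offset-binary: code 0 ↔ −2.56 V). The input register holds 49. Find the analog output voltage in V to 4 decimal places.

-1.5800 V

LSB = 5.12 V / 2^8 = 20.000 mV.
V_out = (−2.56) + 49 × 0.02 V = -1.58 V.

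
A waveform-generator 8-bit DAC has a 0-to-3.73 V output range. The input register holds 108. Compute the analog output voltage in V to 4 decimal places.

1.5736 V

LSB = 3.73 V / 2^8 = 14.570 mV.
V_out = 0 + 108 × 0.0145703 V = 1.57359 V.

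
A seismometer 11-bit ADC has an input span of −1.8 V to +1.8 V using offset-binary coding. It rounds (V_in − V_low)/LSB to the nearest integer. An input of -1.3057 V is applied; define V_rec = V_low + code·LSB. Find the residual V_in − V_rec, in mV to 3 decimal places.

0.355 mV

LSB = 3.6/2^11 = 1.758 mV.
(V_in − V_low)/LSB = (-1.3057 − (−1.8))/0.00175781 = 281.2018 → code 281 (round).
Code 281 maps back to (−1.8) + 281×0.00175781 V = -1.3060547 V.
V_in − V_rec = 0.000354688 V = 0.355 mV.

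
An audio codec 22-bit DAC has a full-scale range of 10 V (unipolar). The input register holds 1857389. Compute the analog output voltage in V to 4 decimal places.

4.4284 V

LSB = 10 V / 2^22 = 2.38 µV.
V_out = 0 + 1857389 × 2.38419e-06 V = 4.42836 V.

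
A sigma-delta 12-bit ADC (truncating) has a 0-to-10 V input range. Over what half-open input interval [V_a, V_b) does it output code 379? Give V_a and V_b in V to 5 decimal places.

LSB = 10/2^12 = 2.441 mV.
V_a = V_low + 379·LSB = 0.925293 V; V_b = V_low + 380·LSB = 0.927734 V.

[0.92529 V, 0.92773 V)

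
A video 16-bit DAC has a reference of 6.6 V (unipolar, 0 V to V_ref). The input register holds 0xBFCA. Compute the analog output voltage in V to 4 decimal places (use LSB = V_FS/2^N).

4.9446 V

LSB = 6.6 V / 2^16 = 100.71 µV.
Code 0xBFCA = 49098 decimal.
V_out = 0 + 49098 × 0.000100708 V = 4.94456 V.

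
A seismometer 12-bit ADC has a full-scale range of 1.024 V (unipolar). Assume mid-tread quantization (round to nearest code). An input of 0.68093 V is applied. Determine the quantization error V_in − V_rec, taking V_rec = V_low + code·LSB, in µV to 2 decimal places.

-70.00 µV

LSB = 1.024/2^12 = 250.00 µV.
Scaled input = 2723.7200 LSBs, so code = 2724.
Code 2724 maps back to 0 + 2724×0.00025 V = 0.681 V.
Difference: -7e-05 V → -70.00 µV.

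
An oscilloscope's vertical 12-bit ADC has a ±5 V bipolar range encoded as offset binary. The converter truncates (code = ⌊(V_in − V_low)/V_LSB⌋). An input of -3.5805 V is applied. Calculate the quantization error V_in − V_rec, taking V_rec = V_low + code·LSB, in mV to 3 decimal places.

One LSB is 10 V / 4096 = 2.441 mV.
(V_in − V_low)/LSB = (-3.5805 − (−5))/0.00244141 = 581.4272 → code 581 (floor).
V_rec = (−5) + 581·0.00244141 = -3.581543 V.
Difference: 0.00104297 V → 1.043 mV.

1.043 mV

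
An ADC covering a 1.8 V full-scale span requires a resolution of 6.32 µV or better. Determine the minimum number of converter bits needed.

Number of steps required ≥ 1.8 V / 6.32 µV = 284810.13.
Need 2^N ≥ 284810.13; 2^18 = 262144, 2^19 = 524288.
Minimum N = 19.

19 bits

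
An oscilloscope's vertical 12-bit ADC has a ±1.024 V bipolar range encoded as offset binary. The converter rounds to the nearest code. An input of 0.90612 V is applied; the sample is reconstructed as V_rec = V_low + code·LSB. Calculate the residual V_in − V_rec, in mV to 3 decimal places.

0.120 mV

Step size: 2.048 V ÷ 2^12 = 0.500 mV.
(V_in − V_low)/LSB = (0.90612 − (−1.024))/0.0005 = 3860.2400 → code 3860 (round).
Reconstructed: 0.906 V.
Error = 0.90612 − 0.906 = 0.00012 V = 0.120 mV.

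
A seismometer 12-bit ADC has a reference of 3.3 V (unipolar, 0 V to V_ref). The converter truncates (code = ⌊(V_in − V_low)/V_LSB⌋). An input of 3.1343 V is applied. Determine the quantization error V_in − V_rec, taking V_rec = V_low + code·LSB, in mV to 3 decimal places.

0.267 mV

LSB = 3.3/2^12 = 0.806 mV.
(V_in − V_low)/LSB = (3.1343 − 0)/0.000805664 = 3890.3312 → code 3890 (floor).
V_rec = 0 + 3890·0.000805664 = 3.1340332 V.
Difference: 0.000266797 V → 0.267 mV.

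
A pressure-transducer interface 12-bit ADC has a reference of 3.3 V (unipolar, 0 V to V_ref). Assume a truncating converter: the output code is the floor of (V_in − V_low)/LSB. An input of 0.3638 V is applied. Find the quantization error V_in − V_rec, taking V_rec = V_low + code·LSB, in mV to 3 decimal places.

0.446 mV

LSB = 3.3/2^12 = 0.806 mV.
(V_in − V_low)/LSB = (0.3638 − 0)/0.000805664 = 451.5530 → code 451 (floor).
Reconstructed: 0.36335449 V.
V_in − V_rec = 0.000445508 V = 0.446 mV.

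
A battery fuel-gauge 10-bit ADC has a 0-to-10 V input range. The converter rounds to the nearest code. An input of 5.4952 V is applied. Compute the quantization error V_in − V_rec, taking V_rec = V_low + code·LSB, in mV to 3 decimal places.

-2.847 mV

LSB = 10/2^10 = 9.766 mV.
(V_in − V_low)/LSB = (5.4952 − 0)/0.00976562 = 562.7085 → code 563 (round).
V_rec = 0 + 563·0.00976562 = 5.4980469 V.
Error = 5.4952 − 5.4980469 = -0.00284688 V = -2.847 mV.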